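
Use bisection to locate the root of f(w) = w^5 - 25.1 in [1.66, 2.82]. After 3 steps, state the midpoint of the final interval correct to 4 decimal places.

1.8775

f(1.660000) = -12.495070, f(2.820000) = 153.238677 (opposite signs)
step 1: m = 2.240000, f(m) = 31.294934 > 0 → root in [1.660000, 2.240000]
step 2: m = 1.950000, f(m) = 3.095062 > 0 → root in [1.660000, 1.950000]
step 3: m = 1.805000, f(m) = -5.940418 < 0 → root in [1.805000, 1.950000]
Midpoint of [1.805000, 1.950000] = 1.877500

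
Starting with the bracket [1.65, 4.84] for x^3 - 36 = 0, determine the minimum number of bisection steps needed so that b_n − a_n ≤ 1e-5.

Initial width b − a = 4.84 − 1.65 = 3.190000.
After n steps the width is (b−a)/2^n; need (b−a)/2^n ≤ 1e-5.
So n ≥ log₂(3.190000/1e-5) = log₂(319000.0000) ≈ 18.2832.
Hence n = 19.

19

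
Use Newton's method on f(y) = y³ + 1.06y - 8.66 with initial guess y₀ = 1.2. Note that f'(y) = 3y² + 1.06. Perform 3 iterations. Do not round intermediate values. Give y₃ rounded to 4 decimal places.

1.8833

Newton update: y ← y − f(y)/f'(y).
y_0 = 1.200000: f = -5.660000, f' = 5.380000 → y_1 = 1.200000 - (-5.660000)/(5.380000) = 2.252045
y_1 = 2.252045: f = 5.148873, f' = 16.275115 → y_2 = 2.252045 - (5.148873)/(16.275115) = 1.935680
y_2 = 1.935680: f = 0.644535, f' = 12.300569 → y_3 = 1.935680 - (0.644535)/(12.300569) = 1.883281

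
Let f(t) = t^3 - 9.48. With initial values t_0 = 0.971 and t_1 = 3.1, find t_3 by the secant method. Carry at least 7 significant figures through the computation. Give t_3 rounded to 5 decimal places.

f(t_0) = -8.564501, f(t_1) = 20.311000
t_2 = 3.100000 - (20.311000)·(3.100000 - 0.971000)/(20.311000 - (-8.564501)) = 1.602463; f(t_2) = -5.365052
t_3 = 1.602463 - (-5.365052)·(1.602463 - 3.100000)/(-5.365052 - (20.311000)) = 1.915376; f(t_3) = -2.453126

1.91538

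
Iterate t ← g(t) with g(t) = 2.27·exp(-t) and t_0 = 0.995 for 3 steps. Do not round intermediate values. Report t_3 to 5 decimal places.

0.85136

t_1 = g(0.995000) = 0.839272
t_2 = g(0.839272) = 0.980696
t_3 = g(0.980696) = 0.851363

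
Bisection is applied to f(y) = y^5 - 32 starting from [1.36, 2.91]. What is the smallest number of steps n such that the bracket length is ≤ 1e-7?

Initial width b − a = 2.91 − 1.36 = 1.550000.
After n steps the width is (b−a)/2^n; need (b−a)/2^n ≤ 1e-7.
So n ≥ log₂(1.550000/1e-7) = log₂(15500000.0000) ≈ 23.8858.
Hence n = 24.

24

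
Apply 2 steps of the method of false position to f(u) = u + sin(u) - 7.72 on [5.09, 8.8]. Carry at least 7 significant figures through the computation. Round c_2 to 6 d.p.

f(5.090000) = -3.559548, f(8.800000) = 1.664917
step 1: c = 7.617708, f(c) = 0.869925 > 0 → new bracket [5.090000, 7.617708]
step 2: c = 7.121280, f(c) = 0.144649 > 0 → new bracket [5.090000, 7.121280]

7.121280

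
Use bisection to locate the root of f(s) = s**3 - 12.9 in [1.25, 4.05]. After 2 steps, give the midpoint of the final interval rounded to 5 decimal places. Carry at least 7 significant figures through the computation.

f(1.250000) = -10.946875, f(4.050000) = 53.530125 (opposite signs)
step 1: m = 2.650000, f(m) = 5.709625 > 0 → root in [1.250000, 2.650000]
step 2: m = 1.950000, f(m) = -5.485125 < 0 → root in [1.950000, 2.650000]
Midpoint of [1.950000, 2.650000] = 2.300000

2.30000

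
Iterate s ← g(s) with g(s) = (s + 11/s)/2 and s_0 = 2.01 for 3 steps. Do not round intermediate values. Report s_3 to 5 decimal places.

s_1 = g(2.010000) = 3.741318
s_2 = g(3.741318) = 3.340729
s_3 = g(3.340729) = 3.316712

3.31671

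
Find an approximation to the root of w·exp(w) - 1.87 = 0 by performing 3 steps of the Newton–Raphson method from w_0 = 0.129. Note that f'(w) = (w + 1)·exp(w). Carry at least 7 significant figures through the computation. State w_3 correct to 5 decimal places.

0.85681

w_0 = 0.129000: f = -1.723238, f' = 1.284452 → w_1 = 0.129000 - (-1.723238)/(1.284452) = 1.470613
w_1 = 1.470613: f = 4.529966, f' = 10.751869 → w_2 = 1.470613 - (4.529966)/(10.751869) = 1.049294
w_2 = 1.049294: f = 1.126402, f' = 5.852037 → w_3 = 1.049294 - (1.126402)/(5.852037) = 0.856814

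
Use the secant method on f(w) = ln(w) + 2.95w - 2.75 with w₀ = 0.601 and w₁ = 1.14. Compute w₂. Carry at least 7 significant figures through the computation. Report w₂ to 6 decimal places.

f(w_0) = -1.486210, f(w_1) = 0.744028
w_2 = 1.140000 - (0.744028)·(1.140000 - 0.601000)/(0.744028 - (-1.486210)) = 0.960185; f(w_2) = 0.041915

0.960185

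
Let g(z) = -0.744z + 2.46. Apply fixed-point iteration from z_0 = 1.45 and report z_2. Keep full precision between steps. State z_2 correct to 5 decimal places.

1.43239

z_1 = g(1.450000) = 1.381200
z_2 = g(1.381200) = 1.432387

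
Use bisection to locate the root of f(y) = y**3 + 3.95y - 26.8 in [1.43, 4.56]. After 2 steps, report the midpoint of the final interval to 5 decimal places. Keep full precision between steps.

f(1.430000) = -18.227293, f(4.560000) = 86.030816 (opposite signs)
step 1: m = 2.995000, f(m) = 11.895475 > 0 → root in [1.430000, 2.995000]
step 2: m = 2.212500, f(m) = -7.230092 < 0 → root in [2.212500, 2.995000]
Midpoint of [2.212500, 2.995000] = 2.603750

2.60375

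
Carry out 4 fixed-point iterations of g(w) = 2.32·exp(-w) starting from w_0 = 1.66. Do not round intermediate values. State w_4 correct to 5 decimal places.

w_1 = g(1.660000) = 0.441122
w_2 = g(0.441122) = 1.492488
w_3 = g(1.492488) = 0.521565
w_4 = g(0.521565) = 1.377131

1.37713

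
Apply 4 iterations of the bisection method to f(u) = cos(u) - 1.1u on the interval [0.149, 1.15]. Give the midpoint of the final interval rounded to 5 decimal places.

0.68078

f(0.149000) = 0.825020, f(1.150000) = -0.856513 (opposite signs)
step 1: m = 0.649500, f(m) = 0.081936 > 0 → root in [0.649500, 1.150000]
step 2: m = 0.899750, f(m) = -0.367919 < 0 → root in [0.649500, 0.899750]
step 3: m = 0.774625, f(m) = -0.137404 < 0 → root in [0.649500, 0.774625]
step 4: m = 0.712062, f(m) = -0.026253 < 0 → root in [0.649500, 0.712062]
Midpoint of [0.649500, 0.712062] = 0.680781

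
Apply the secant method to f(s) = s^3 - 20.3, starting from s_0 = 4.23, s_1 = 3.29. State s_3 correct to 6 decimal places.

f(s_0) = 55.386967, f(s_1) = 15.311289
s_2 = 3.290000 - (15.311289)·(3.290000 - 4.230000)/(15.311289 - (55.386967)) = 2.930864; f(s_2) = 4.876020
s_3 = 2.930864 - (4.876020)·(2.930864 - 3.290000)/(4.876020 - (15.311289)) = 2.763053; f(s_3) = 0.794425

2.763053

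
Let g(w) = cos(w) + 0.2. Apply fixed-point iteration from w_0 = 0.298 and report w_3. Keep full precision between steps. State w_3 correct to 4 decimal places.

1.0236

w_1 = g(0.298000) = 1.155926
w_2 = g(1.155926) = 0.603072
w_3 = g(0.603072) = 1.023597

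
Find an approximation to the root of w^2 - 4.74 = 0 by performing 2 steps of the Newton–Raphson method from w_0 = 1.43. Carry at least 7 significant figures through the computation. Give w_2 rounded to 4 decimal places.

2.1852

f'(w) = 2w
w_0 = 1.430000: f = -2.695100, f' = 2.860000 → w_1 = 1.430000 - (-2.695100)/(2.860000) = 2.372343
w_1 = 2.372343: f = 0.888010, f' = 4.744685 → w_2 = 2.372343 - (0.888010)/(4.744685) = 2.185184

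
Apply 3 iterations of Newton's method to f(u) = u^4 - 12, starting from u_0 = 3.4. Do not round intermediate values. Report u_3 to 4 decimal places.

1.9096

Newton update: u ← u − f(u)/f'(u).
f'(u) = 4u^3
u_0 = 3.400000: f = 121.633600, f' = 157.216000 → u_1 = 3.400000 - (121.633600)/(157.216000) = 2.626328
u_1 = 2.626328: f = 35.576877, f' = 72.461436 → u_2 = 2.626328 - (35.576877)/(72.461436) = 2.135351
u_2 = 2.135351: f = 8.791098, f' = 38.946466 → u_3 = 2.135351 - (8.791098)/(38.946466) = 1.909629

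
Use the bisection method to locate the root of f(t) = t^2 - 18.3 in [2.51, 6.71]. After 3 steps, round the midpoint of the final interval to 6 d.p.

f(2.510000) = -11.999900, f(6.710000) = 26.724100 (opposite signs)
step 1: m = 4.610000, f(m) = 2.952100 > 0 → root in [2.510000, 4.610000]
step 2: m = 3.560000, f(m) = -5.626400 < 0 → root in [3.560000, 4.610000]
step 3: m = 4.085000, f(m) = -1.612775 < 0 → root in [4.085000, 4.610000]
Midpoint of [4.085000, 4.610000] = 4.347500

4.347500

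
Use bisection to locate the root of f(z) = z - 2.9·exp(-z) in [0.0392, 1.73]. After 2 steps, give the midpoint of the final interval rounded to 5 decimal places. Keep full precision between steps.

1.09595

f(0.039200) = -2.749319, f(1.730000) = 1.215875 (opposite signs)
step 1: m = 0.884600, f(m) = -0.312750 < 0 → root in [0.884600, 1.730000]
step 2: m = 1.307300, f(m) = 0.522706 > 0 → root in [0.884600, 1.307300]
Midpoint of [0.884600, 1.307300] = 1.095950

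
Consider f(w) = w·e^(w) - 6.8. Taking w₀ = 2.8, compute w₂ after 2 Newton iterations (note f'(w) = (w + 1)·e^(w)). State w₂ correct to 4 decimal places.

w_0 = 2.800000: f = 39.245011, f' = 62.489658 → w_1 = 2.800000 - (39.245011)/(62.489658) = 2.171976
w_1 = 2.171976: f = 12.260406, f' = 27.836013 → w_2 = 2.171976 - (12.260406)/(27.836013) = 1.731525

1.7315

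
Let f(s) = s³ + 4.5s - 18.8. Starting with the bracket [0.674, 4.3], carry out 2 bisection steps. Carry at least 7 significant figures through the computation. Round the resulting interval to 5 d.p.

[1.58050, 2.48700]

f(0.674000) = -15.460818, f(4.300000) = 80.057000 (opposite signs)
step 1: m = 2.487000, f(m) = 7.774015 > 0 → root in [0.674000, 2.487000]
step 2: m = 1.580500, f(m) = -7.739692 < 0 → root in [1.580500, 2.487000]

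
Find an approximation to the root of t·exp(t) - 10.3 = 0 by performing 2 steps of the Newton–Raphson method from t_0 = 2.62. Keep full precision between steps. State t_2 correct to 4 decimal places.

f'(t) = (t + 1)·exp(t)
t_0 = 2.620000: f = 25.687596, f' = 49.723319 → t_1 = 2.620000 - (25.687596)/(49.723319) = 2.103389
t_1 = 2.103389: f = 6.934952, f' = 25.428846 → t_2 = 2.103389 - (6.934952)/(25.428846) = 1.830669

1.8307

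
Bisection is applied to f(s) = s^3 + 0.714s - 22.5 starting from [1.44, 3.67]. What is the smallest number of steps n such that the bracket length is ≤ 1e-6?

Initial width b − a = 3.67 − 1.44 = 2.230000.
After n steps the width is (b−a)/2^n; need (b−a)/2^n ≤ 1e-6.
So n ≥ log₂(2.230000/1e-6) = log₂(2230000.0000) ≈ 21.0886.
Hence n = 22.

22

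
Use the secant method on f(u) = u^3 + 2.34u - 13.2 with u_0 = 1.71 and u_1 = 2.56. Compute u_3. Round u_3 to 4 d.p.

2.0229

f(u_0) = -4.198389, f(u_1) = 9.567616
u_2 = 2.560000 - (9.567616)·(2.560000 - 1.710000)/(9.567616 - (-4.198389)) = 1.969235; f(u_2) = -0.955520
u_3 = 1.969235 - (-0.955520)·(1.969235 - 2.560000)/(-0.955520 - (9.567616)) = 2.022878; f(u_3) = -0.188783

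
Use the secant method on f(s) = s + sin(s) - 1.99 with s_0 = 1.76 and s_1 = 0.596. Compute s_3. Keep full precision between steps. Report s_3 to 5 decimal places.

f(s_0) = 0.752154, f(s_1) = -0.832663
s_2 = 0.596000 - (-0.832663)·(0.596000 - 1.760000)/(-0.832663 - (0.752154)) = 1.207566; f(s_2) = 0.152320
s_3 = 1.207566 - (0.152320)·(1.207566 - 0.596000)/(0.152320 - (-0.832663)) = 1.112992; f(s_3) = 0.020017

1.11299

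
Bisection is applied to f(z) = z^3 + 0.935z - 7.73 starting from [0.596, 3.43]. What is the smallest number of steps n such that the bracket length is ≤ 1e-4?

15

Initial width b − a = 3.43 − 0.596 = 2.834000.
After n steps the width is (b−a)/2^n; need (b−a)/2^n ≤ 1e-4.
So n ≥ log₂(2.834000/1e-4) = log₂(28340.0000) ≈ 14.7906.
Hence n = 15.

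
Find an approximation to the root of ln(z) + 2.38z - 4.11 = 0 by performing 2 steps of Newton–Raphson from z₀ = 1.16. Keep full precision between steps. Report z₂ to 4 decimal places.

1.5443

Newton update: z ← z − f(z)/f'(z).
f'(z) = 1/z + 2.38
z_0 = 1.160000: f = -1.200780, f' = 3.242069 → z_1 = 1.160000 - (-1.200780)/(3.242069) = 1.530375
z_1 = 1.530375: f = -0.042196, f' = 3.033435 → z_2 = 1.530375 - (-0.042196)/(3.033435) = 1.544285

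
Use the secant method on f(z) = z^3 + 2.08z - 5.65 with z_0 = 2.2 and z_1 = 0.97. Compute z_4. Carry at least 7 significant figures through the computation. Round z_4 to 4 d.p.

f(z_0) = 9.574000, f(z_1) = -2.719727
z_2 = 0.970000 - (-2.719727)·(0.970000 - 2.200000)/(-2.719727 - (9.574000)) = 1.242111; f(z_2) = -1.150028
z_3 = 1.242111 - (-1.150028)·(1.242111 - 0.970000)/(-1.150028 - (-2.719727)) = 1.441472; f(z_3) = 0.343410
z_4 = 1.441472 - (0.343410)·(1.441472 - 1.242111)/(0.343410 - (-1.150028)) = 1.395630; f(z_4) = -0.028708

1.3956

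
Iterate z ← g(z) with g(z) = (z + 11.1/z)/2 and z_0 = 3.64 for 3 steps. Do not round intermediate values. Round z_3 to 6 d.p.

3.331666

z_1 = g(3.640000) = 3.344725
z_2 = g(3.344725) = 3.331692
z_3 = g(3.331692) = 3.331666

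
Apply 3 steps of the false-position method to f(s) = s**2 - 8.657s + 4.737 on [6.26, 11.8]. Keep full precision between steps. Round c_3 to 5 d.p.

False-position update: c = (a·f(b) − b·f(a))/(f(b) − f(a)); replace the endpoint whose sign matches f(c).
f(6.260000) = -10.268220, f(11.800000) = 41.824400
step 1: c = 7.352015, f(c) = -4.857267 < 0 → new bracket [7.352015, 11.800000]
step 2: c = 7.814832, f(c) = -1.844402 < 0 → new bracket [7.814832, 11.800000]
step 3: c = 7.983150, f(c) = -0.642445 < 0 → new bracket [7.983150, 11.800000]

7.98315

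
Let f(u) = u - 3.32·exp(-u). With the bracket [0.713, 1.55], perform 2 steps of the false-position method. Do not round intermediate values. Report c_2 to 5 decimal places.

f(0.713000) = -0.914369, f(1.550000) = 0.845337
step 1: c = 1.147918, f(c) = 0.094492 > 0 → new bracket [0.713000, 1.147918]
step 2: c = 1.107182, f(c) = 0.009959 > 0 → new bracket [0.713000, 1.107182]

1.10718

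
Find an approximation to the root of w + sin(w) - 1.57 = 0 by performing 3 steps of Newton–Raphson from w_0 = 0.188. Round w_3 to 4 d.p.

f'(w) = 1 + cos(w)
w_0 = 0.188000: f = -1.195105, f' = 1.982380 → w_1 = 0.188000 - (-1.195105)/(1.982380) = 0.790864
w_1 = 0.790864: f = -0.068175, f' = 1.703231 → w_2 = 0.790864 - (-0.068175)/(1.703231) = 0.830891
w_2 = 0.830891: f = -0.000577, f' = 1.674218 → w_3 = 0.830891 - (-0.000577)/(1.674218) = 0.831235

0.8312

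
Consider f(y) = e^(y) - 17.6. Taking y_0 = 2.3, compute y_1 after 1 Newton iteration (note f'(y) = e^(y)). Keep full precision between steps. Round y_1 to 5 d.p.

3.06456

y_0 = 2.300000: f = -7.625818, f' = 9.974182 → y_1 = 2.300000 - (-7.625818)/(9.974182) = 3.064556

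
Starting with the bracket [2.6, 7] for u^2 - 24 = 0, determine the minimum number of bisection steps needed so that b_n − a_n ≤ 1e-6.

Initial width b − a = 7 − 2.6 = 4.400000.
After n steps the width is (b−a)/2^n; need (b−a)/2^n ≤ 1e-6.
So n ≥ log₂(4.400000/1e-6) = log₂(4400000.0000) ≈ 22.0691.
Hence n = 23.

23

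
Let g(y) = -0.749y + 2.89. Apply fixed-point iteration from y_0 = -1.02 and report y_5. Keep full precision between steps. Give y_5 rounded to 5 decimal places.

2.28232

y_1 = g(-1.020000) = 3.653980
y_2 = g(3.653980) = 0.153169
y_3 = g(0.153169) = 2.775276
y_4 = g(2.775276) = 0.811318
y_5 = g(0.811318) = 2.282323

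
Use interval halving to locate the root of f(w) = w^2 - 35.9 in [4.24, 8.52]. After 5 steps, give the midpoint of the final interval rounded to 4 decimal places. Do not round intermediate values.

6.0456

f(4.240000) = -17.922400, f(8.520000) = 36.690400 (opposite signs)
step 1: m = 6.380000, f(m) = 4.804400 > 0 → root in [4.240000, 6.380000]
step 2: m = 5.310000, f(m) = -7.703900 < 0 → root in [5.310000, 6.380000]
step 3: m = 5.845000, f(m) = -1.735975 < 0 → root in [5.845000, 6.380000]
step 4: m = 6.112500, f(m) = 1.462656 > 0 → root in [5.845000, 6.112500]
step 5: m = 5.978750, f(m) = -0.154548 < 0 → root in [5.978750, 6.112500]
Midpoint of [5.978750, 6.112500] = 6.045625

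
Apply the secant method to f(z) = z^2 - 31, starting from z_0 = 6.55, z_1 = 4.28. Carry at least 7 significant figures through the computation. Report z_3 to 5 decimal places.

5.58322

f(z_0) = 11.902500, f(z_1) = -12.681600
z_2 = 4.280000 - (-12.681600)·(4.280000 - 6.550000)/(-12.681600 - (11.902500)) = 5.450970; f(z_2) = -1.286931
z_3 = 5.450970 - (-1.286931)·(5.450970 - 4.280000)/(-1.286931 - (-12.681600)) = 5.583221; f(z_3) = 0.172352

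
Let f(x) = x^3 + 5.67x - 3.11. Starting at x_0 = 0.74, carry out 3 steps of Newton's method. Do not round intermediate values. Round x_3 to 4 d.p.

f'(x) = 3x^2 + 5.67
x_0 = 0.740000: f = 1.491024, f' = 7.312800 → x_1 = 0.740000 - (1.491024)/(7.312800) = 0.536108
x_1 = 0.536108: f = 0.083814, f' = 6.532234 → x_2 = 0.536108 - (0.083814)/(6.532234) = 0.523277
x_2 = 0.523277: f = 0.000263, f' = 6.491456 → x_3 = 0.523277 - (0.000263)/(6.491456) = 0.523236

0.5232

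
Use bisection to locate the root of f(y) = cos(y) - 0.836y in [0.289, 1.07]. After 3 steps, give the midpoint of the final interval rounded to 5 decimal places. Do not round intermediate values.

0.82594

f(0.289000) = 0.716925, f(1.070000) = -0.414396 (opposite signs)
step 1: m = 0.679500, f(m) = 0.209825 > 0 → root in [0.679500, 1.070000]
step 2: m = 0.874750, f(m) = -0.090102 < 0 → root in [0.679500, 0.874750]
step 3: m = 0.777125, f(m) = 0.063256 > 0 → root in [0.777125, 0.874750]
Midpoint of [0.777125, 0.874750] = 0.825937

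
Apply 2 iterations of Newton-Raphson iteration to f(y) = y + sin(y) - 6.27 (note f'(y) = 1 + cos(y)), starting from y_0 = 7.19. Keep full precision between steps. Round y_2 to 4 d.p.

6.2771

y_0 = 7.190000: f = 1.707545, f' = 1.616257 → y_1 = 7.190000 - (1.707545)/(1.616257) = 6.133519
y_1 = 6.133519: f = -0.285589, f' = 1.988821 → y_2 = 6.133519 - (-0.285589)/(1.988821) = 6.277116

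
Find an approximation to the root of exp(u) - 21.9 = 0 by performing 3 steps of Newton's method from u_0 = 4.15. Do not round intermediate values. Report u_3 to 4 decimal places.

f'(u) = exp(u)
u_0 = 4.150000: f = 41.534000, f' = 63.434000 → u_1 = 4.150000 - (41.534000)/(63.434000) = 3.495241
u_1 = 3.495241: f = 11.058221, f' = 32.958221 → u_2 = 3.495241 - (11.058221)/(32.958221) = 3.159718
u_2 = 3.159718: f = 1.663958, f' = 23.563958 → u_3 = 3.159718 - (1.663958)/(23.563958) = 3.089104

3.0891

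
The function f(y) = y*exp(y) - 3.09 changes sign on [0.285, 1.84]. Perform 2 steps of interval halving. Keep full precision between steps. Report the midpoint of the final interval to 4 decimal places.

f(0.285000) = -2.711018, f(1.840000) = 8.495630 (opposite signs)
step 1: m = 1.062500, f(m) = -0.015554 < 0 → root in [1.062500, 1.840000]
step 2: m = 1.451250, f(m) = 3.104583 > 0 → root in [1.062500, 1.451250]
Midpoint of [1.062500, 1.451250] = 1.256875

1.2569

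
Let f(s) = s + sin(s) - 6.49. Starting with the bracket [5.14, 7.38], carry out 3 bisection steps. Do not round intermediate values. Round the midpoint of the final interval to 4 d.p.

6.4000

f(5.140000) = -2.259959, f(7.380000) = 1.779758 (opposite signs)
step 1: m = 6.260000, f(m) = -0.253183 < 0 → root in [6.260000, 7.380000]
step 2: m = 6.820000, f(m) = 0.841401 > 0 → root in [6.260000, 6.820000]
step 3: m = 6.540000, f(m) = 0.304001 > 0 → root in [6.260000, 6.540000]
Midpoint of [6.260000, 6.540000] = 6.400000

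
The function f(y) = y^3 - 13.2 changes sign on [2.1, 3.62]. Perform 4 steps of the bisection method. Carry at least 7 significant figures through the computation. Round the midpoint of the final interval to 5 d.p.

2.33750

f(2.100000) = -3.939000, f(3.620000) = 34.237928 (opposite signs)
step 1: m = 2.860000, f(m) = 10.193656 > 0 → root in [2.100000, 2.860000]
step 2: m = 2.480000, f(m) = 2.052992 > 0 → root in [2.100000, 2.480000]
step 3: m = 2.290000, f(m) = -1.191011 < 0 → root in [2.290000, 2.480000]
step 4: m = 2.385000, f(m) = 0.366417 > 0 → root in [2.290000, 2.385000]
Midpoint of [2.290000, 2.385000] = 2.337500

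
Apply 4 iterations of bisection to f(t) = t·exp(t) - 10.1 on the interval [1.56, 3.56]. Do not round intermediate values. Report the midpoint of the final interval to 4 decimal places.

f(1.560000) = -2.676239, f(3.560000) = 115.080982 (opposite signs)
step 1: m = 2.560000, f(m) = 23.015692 > 0 → root in [1.560000, 2.560000]
step 2: m = 2.060000, f(m) = 6.062698 > 0 → root in [1.560000, 2.060000]
step 3: m = 1.810000, f(m) = 0.959910 > 0 → root in [1.560000, 1.810000]
step 4: m = 1.685000, f(m) = -1.013720 < 0 → root in [1.685000, 1.810000]
Midpoint of [1.685000, 1.810000] = 1.747500

1.7475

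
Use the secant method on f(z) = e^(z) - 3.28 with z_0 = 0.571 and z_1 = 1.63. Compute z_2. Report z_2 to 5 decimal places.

f(z_0) = -1.509964, f(z_1) = 1.823875
z_2 = 1.630000 - (1.823875)·(1.630000 - 0.571000)/(1.823875 - (-1.509964)) = 1.050643; f(z_2) = -0.420511

1.05064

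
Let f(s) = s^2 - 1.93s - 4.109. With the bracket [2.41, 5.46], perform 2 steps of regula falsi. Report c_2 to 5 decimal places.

f(2.410000) = -2.952200, f(5.460000) = 15.164800
step 1: c = 2.907003, f(c) = -1.268848 < 0 → new bracket [2.907003, 5.460000]
step 2: c = 3.104121, f(c) = -0.464386 < 0 → new bracket [3.104121, 5.460000]

3.10412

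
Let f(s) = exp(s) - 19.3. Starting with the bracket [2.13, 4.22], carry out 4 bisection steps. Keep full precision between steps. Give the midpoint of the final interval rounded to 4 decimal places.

2.9791

f(2.130000) = -10.885133, f(4.220000) = 48.733484 (opposite signs)
step 1: m = 3.175000, f(m) = 4.626820 > 0 → root in [2.130000, 3.175000]
step 2: m = 2.652500, f(m) = -5.110532 < 0 → root in [2.652500, 3.175000]
step 3: m = 2.913750, f(m) = -0.874234 < 0 → root in [2.913750, 3.175000]
step 4: m = 3.044375, f(m) = 1.696904 > 0 → root in [2.913750, 3.044375]
Midpoint of [2.913750, 3.044375] = 2.979062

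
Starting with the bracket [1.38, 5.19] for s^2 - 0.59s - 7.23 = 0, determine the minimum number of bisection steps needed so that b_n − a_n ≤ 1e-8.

29

Initial width b − a = 5.19 − 1.38 = 3.810000.
After n steps the width is (b−a)/2^n; need (b−a)/2^n ≤ 1e-8.
So n ≥ log₂(3.810000/1e-8) = log₂(381000000.0000) ≈ 28.5052.
Hence n = 29.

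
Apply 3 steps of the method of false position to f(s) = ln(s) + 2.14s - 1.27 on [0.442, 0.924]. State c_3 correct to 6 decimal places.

f(0.442000) = -1.140565, f(0.924000) = 0.628317
step 1: c = 0.752791, f(c) = 0.057005 > 0 → new bracket [0.442000, 0.752791]
step 2: c = 0.737997, f(c) = 0.005499 > 0 → new bracket [0.442000, 0.737997]
step 3: c = 0.736577, f(c) = 0.000533 > 0 → new bracket [0.442000, 0.736577]

0.736577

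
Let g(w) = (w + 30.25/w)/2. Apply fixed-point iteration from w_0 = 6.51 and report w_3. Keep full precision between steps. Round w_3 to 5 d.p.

5.50000

w_1 = g(6.510000) = 5.578349
w_2 = g(5.578349) = 5.500550
w_3 = g(5.500550) = 5.500000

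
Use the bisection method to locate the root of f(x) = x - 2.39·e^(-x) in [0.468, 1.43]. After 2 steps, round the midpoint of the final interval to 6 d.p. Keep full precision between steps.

f(0.468000) = -1.028746, f(1.430000) = 0.858052 (opposite signs)
step 1: m = 0.949000, f(m) = 0.023764 > 0 → root in [0.468000, 0.949000]
step 2: m = 0.708500, f(m) = -0.468293 < 0 → root in [0.708500, 0.949000]
Midpoint of [0.708500, 0.949000] = 0.828750

0.828750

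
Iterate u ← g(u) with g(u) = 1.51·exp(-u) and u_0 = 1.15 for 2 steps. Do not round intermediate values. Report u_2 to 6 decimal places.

0.936120

u_1 = g(1.150000) = 0.478122
u_2 = g(0.478122) = 0.936120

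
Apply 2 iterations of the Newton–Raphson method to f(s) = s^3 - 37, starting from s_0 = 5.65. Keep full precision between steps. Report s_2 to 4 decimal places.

f'(s) = 3s^2
s_0 = 5.650000: f = 143.362125, f' = 95.767500 → s_1 = 5.650000 - (143.362125)/(95.767500) = 4.153019
s_1 = 4.153019: f = 34.629474, f' = 51.742701 → s_2 = 4.153019 - (34.629474)/(51.742701) = 3.483756

3.4838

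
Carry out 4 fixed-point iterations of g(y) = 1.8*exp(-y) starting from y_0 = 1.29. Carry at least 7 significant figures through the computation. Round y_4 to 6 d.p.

y_1 = g(1.290000) = 0.495487
y_2 = g(0.495487) = 1.096693
y_3 = g(1.096693) = 0.601153
y_4 = g(0.601153) = 0.986723

0.986723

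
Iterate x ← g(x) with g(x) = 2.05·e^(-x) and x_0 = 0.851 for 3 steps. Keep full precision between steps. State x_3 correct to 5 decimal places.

x_1 = g(0.851000) = 0.875325
x_2 = g(0.875325) = 0.854290
x_3 = g(0.854290) = 0.872450

0.87245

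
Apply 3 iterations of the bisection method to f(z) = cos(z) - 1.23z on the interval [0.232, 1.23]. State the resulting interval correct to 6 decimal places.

f(0.232000) = 0.687848, f(1.230000) = -1.178662 (opposite signs)
step 1: m = 0.731000, f(m) = -0.154623 < 0 → root in [0.232000, 0.731000]
step 2: m = 0.481500, f(m) = 0.294056 > 0 → root in [0.481500, 0.731000]
step 3: m = 0.606250, f(m) = 0.076103 > 0 → root in [0.606250, 0.731000]

[0.606250, 0.731000]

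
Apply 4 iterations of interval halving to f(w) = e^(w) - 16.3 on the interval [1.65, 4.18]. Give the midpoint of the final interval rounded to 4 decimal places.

f(1.650000) = -11.093020, f(4.180000) = 49.065853 (opposite signs)
step 1: m = 2.915000, f(m) = 2.148812 > 0 → root in [1.650000, 2.915000]
step 2: m = 2.282500, f(m) = -6.498847 < 0 → root in [2.282500, 2.915000]
step 3: m = 2.598750, f(m) = -2.853081 < 0 → root in [2.598750, 2.915000]
step 4: m = 2.756875, f(m) = -0.549454 < 0 → root in [2.756875, 2.915000]
Midpoint of [2.756875, 2.915000] = 2.835938

2.8359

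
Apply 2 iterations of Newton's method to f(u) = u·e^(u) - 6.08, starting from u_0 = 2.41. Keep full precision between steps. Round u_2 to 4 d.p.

f'(u) = (u + 1)·e^(u)
u_0 = 2.410000: f = 20.752846, f' = 37.966808 → u_1 = 2.410000 - (20.752846)/(37.966808) = 1.863395
u_1 = 1.863395: f = 5.930666, f' = 18.456249 → u_2 = 1.863395 - (5.930666)/(18.456249) = 1.542059

1.5421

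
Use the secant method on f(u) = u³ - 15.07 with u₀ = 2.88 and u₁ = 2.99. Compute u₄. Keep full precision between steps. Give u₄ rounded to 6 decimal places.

Secant update: u_(k+1) = u_k − f(u_k)·(u_k − u_(k-1))/(f(u_k) − f(u_(k-1))).
f(u_0) = 8.817872, f(u_1) = 11.660899
u_2 = 2.990000 - (11.660899)·(2.990000 - 2.880000)/(11.660899 - (8.817872)) = 2.538826; f(u_2) = 1.294359
u_3 = 2.538826 - (1.294359)·(2.538826 - 2.990000)/(1.294359 - (11.660899)) = 2.482493; f(u_3) = 0.229040
u_4 = 2.482493 - (0.229040)·(2.482493 - 2.538826)/(0.229040 - (1.294359)) = 2.470382; f(u_4) = 0.006210

2.470382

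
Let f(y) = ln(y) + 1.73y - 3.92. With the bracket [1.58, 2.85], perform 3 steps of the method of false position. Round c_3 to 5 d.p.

1.89608

f(1.580000) = -0.729175, f(2.850000) = 2.057819
step 1: c = 1.912276, f(c) = 0.036533 > 0 → new bracket [1.580000, 1.912276]
step 2: c = 1.896423, f(c) = 0.000782 > 0 → new bracket [1.580000, 1.896423]
step 3: c = 1.896084, f(c) = 0.000017 > 0 → new bracket [1.580000, 1.896084]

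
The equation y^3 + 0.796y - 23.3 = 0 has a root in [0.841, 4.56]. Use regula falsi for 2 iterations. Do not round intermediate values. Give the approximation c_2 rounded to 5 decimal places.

2.21940

f(0.841000) = -22.035741, f(4.560000) = 75.148576
step 1: c = 1.684253, f(c) = -17.181605 < 0 → new bracket [1.684253, 4.560000]
step 2: c = 2.219397, f(c) = -10.601230 < 0 → new bracket [2.219397, 4.560000]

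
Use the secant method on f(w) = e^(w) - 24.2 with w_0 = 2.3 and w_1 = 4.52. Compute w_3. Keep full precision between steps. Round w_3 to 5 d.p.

f(w_0) = -14.225818, f(w_1) = 67.635598
w_2 = 4.520000 - (67.635598)·(4.520000 - 2.300000)/(67.635598 - (-14.225818)) = 2.685790; f(w_2) = -9.530214
w_3 = 2.685790 - (-9.530214)·(2.685790 - 4.520000)/(-9.530214 - (67.635598)) = 2.912321; f(w_3) = -5.800554

2.91232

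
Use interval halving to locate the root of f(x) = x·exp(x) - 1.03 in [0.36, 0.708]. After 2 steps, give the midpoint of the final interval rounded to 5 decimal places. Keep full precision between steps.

f(0.360000) = -0.514001, f(0.708000) = 0.407189 (opposite signs)
step 1: m = 0.534000, f(m) = -0.119134 < 0 → root in [0.534000, 0.708000]
step 2: m = 0.621000, f(m) = 0.125549 > 0 → root in [0.534000, 0.621000]
Midpoint of [0.534000, 0.621000] = 0.577500

0.57750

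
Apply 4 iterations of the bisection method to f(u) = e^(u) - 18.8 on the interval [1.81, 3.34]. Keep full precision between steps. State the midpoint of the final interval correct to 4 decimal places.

2.9097

f(1.810000) = -12.689553, f(3.340000) = 9.419127 (opposite signs)
step 1: m = 2.575000, f(m) = -5.668683 < 0 → root in [2.575000, 3.340000]
step 2: m = 2.957500, f(m) = 0.449787 > 0 → root in [2.575000, 2.957500]
step 3: m = 2.766250, f(m) = -2.901099 < 0 → root in [2.766250, 2.957500]
step 4: m = 2.861875, f(m) = -1.305702 < 0 → root in [2.861875, 2.957500]
Midpoint of [2.861875, 2.957500] = 2.909688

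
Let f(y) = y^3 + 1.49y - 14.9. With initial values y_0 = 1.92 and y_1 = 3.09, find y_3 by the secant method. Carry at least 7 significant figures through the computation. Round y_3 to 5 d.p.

2.23172

Secant update: y_(k+1) = y_k − f(y_k)·(y_k − y_(k-1))/(f(y_k) − f(y_(k-1))).
f(y_0) = -4.961312, f(y_1) = 19.207729
y_2 = 3.090000 - (19.207729)·(3.090000 - 1.920000)/(19.207729 - (-4.961312)) = 2.160172; f(y_2) = -1.601235
y_3 = 2.160172 - (-1.601235)·(2.160172 - 3.090000)/(-1.601235 - (19.207729)) = 2.231722; f(y_3) = -0.459459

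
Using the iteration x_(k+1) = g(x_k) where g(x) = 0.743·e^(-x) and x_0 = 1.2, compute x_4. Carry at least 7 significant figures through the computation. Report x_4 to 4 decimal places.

0.4930

x_1 = g(1.200000) = 0.223787
x_2 = g(0.223787) = 0.594017
x_3 = g(0.594017) = 0.410214
x_4 = g(0.410214) = 0.492987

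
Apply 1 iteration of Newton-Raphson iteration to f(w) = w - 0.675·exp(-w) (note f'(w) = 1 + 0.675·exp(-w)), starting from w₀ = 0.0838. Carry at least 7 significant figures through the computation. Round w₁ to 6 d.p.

Newton update: w ← w − f(w)/f'(w).
w_0 = 0.083800: f = -0.536940, f' = 1.620740 → w_1 = 0.083800 - (-0.536940)/(1.620740) = 0.415093

0.415093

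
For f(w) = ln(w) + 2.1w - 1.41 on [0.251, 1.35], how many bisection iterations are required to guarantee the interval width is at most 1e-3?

11

Initial width b − a = 1.35 − 0.251 = 1.099000.
After n steps the width is (b−a)/2^n; need (b−a)/2^n ≤ 1e-3.
So n ≥ log₂(1.099000/1e-3) = log₂(1099.0000) ≈ 10.1020.
Hence n = 11.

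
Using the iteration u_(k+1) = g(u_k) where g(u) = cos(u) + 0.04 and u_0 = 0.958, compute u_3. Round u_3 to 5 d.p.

0.69495

u_1 = g(0.958000) = 0.615157
u_2 = g(0.615157) = 0.856683
u_3 = g(0.856683) = 0.694948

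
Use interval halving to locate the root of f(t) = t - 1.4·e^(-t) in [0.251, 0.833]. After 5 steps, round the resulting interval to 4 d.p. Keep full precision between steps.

f(0.251000) = -0.838231, f(0.833000) = 0.224360 (opposite signs)
step 1: m = 0.542000, f(m) = -0.272217 < 0 → root in [0.542000, 0.833000]
step 2: m = 0.687500, f(m) = -0.016464 < 0 → root in [0.687500, 0.833000]
step 3: m = 0.760250, f(m) = 0.105681 > 0 → root in [0.687500, 0.760250]
step 4: m = 0.723875, f(m) = 0.045057 > 0 → root in [0.687500, 0.723875]
step 5: m = 0.705688, f(m) = 0.014411 > 0 → root in [0.687500, 0.705688]

[0.6875, 0.7057]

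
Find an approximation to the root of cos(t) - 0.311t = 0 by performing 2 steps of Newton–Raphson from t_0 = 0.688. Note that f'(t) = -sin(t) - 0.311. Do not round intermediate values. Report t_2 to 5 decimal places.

1.19221

t_0 = 0.688000: f = 0.558550, f' = -0.945993 → t_1 = 0.688000 - (0.558550)/(-0.945993) = 1.278437
t_1 = 1.278437: f = -0.109382, f' = -1.268567 → t_2 = 1.278437 - (-0.109382)/(-1.268567) = 1.192212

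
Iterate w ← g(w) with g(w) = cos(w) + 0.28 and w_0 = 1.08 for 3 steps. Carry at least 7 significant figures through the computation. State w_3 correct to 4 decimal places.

w_1 = g(1.080000) = 0.751328
w_2 = g(0.751328) = 1.010783
w_3 = g(1.010783) = 0.811198

0.8112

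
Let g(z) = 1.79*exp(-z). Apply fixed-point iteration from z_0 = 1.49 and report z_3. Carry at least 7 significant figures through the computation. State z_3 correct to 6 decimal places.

z_1 = g(1.490000) = 0.403417
z_2 = g(0.403417) = 1.195780
z_3 = g(1.195780) = 0.541418

0.541418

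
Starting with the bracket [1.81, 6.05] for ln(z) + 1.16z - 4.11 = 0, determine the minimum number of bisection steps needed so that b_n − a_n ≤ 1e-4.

Initial width b − a = 6.05 − 1.81 = 4.240000.
After n steps the width is (b−a)/2^n; need (b−a)/2^n ≤ 1e-4.
So n ≥ log₂(4.240000/1e-4) = log₂(42400.0000) ≈ 15.3718.
Hence n = 16.

16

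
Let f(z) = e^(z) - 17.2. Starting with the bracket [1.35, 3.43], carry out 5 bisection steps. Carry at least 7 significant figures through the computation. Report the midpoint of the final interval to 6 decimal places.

2.812500

f(1.350000) = -13.342574, f(3.430000) = 13.676643 (opposite signs)
step 1: m = 2.390000, f(m) = -6.286506 < 0 → root in [2.390000, 3.430000]
step 2: m = 2.910000, f(m) = 1.156799 > 0 → root in [2.390000, 2.910000]
step 3: m = 2.650000, f(m) = -3.045961 < 0 → root in [2.650000, 2.910000]
step 4: m = 2.780000, f(m) = -1.080979 < 0 → root in [2.780000, 2.910000]
step 5: m = 2.845000, f(m) = 0.001559 > 0 → root in [2.780000, 2.845000]
Midpoint of [2.780000, 2.845000] = 2.812500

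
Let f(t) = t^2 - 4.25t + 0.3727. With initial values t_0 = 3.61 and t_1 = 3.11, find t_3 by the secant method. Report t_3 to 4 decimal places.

f(t_0) = -1.937700, f(t_1) = -3.172700
t_2 = 3.110000 - (-3.172700)·(3.110000 - 3.610000)/(-3.172700 - (-1.937700)) = 4.394494; f(t_2) = 1.007678
t_3 = 4.394494 - (1.007678)·(4.394494 - 3.110000)/(1.007678 - (-3.172700)) = 4.084867; f(t_3) = -0.301845

4.0849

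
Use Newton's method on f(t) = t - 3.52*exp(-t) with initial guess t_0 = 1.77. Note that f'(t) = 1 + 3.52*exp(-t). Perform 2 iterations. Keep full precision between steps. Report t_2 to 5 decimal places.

t_0 = 1.770000: f = 1.170428, f' = 1.599572 → t_1 = 1.770000 - (1.170428)/(1.599572) = 1.038287
t_1 = 1.038287: f = -0.208007, f' = 2.246294 → t_2 = 1.038287 - (-0.208007)/(2.246294) = 1.130887

1.13089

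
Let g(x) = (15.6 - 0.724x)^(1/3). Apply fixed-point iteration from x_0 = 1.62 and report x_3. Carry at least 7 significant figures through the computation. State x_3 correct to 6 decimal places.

x_1 = g(1.620000) = 2.434407
x_2 = g(2.434407) = 2.400780
x_3 = g(2.400780) = 2.402188

2.402188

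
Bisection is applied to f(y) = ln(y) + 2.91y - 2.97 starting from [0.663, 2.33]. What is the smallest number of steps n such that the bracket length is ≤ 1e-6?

Initial width b − a = 2.33 − 0.663 = 1.667000.
After n steps the width is (b−a)/2^n; need (b−a)/2^n ≤ 1e-6.
So n ≥ log₂(1.667000/1e-6) = log₂(1667000.0000) ≈ 20.6688.
Hence n = 21.

21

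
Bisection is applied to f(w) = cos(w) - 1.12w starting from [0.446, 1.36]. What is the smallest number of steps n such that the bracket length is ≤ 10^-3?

Initial width b − a = 1.36 − 0.446 = 0.914000.
After n steps the width is (b−a)/2^n; need (b−a)/2^n ≤ 10^-3.
So n ≥ log₂(0.914000/10^-3) = log₂(914.0000) ≈ 9.8361.
Hence n = 10.

10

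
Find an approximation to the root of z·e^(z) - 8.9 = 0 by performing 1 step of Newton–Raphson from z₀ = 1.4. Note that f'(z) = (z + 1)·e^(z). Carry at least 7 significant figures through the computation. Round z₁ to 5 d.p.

z_0 = 1.400000: f = -3.222720, f' = 9.732480 → z_1 = 1.400000 - (-3.222720)/(9.732480) = 1.731130

1.73113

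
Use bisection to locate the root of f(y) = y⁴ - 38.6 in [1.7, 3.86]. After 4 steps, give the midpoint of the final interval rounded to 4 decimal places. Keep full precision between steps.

2.4425

f(1.700000) = -30.247900, f(3.860000) = 183.398080 (opposite signs)
step 1: m = 2.780000, f(m) = 21.128167 > 0 → root in [1.700000, 2.780000]
step 2: m = 2.240000, f(m) = -13.423690 < 0 → root in [2.240000, 2.780000]
step 3: m = 2.510000, f(m) = 1.091260 > 0 → root in [2.240000, 2.510000]
step 4: m = 2.375000, f(m) = -6.783350 < 0 → root in [2.375000, 2.510000]
Midpoint of [2.375000, 2.510000] = 2.442500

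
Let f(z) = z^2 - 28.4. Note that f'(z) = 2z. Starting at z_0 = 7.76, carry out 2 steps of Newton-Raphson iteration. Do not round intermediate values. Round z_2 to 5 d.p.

5.34186

Newton update: z ← z − f(z)/f'(z).
z_0 = 7.760000: f = 31.817600, f' = 15.520000 → z_1 = 7.760000 - (31.817600)/(15.520000) = 5.709897
z_1 = 5.709897: f = 4.202923, f' = 11.419794 → z_2 = 5.709897 - (4.202923)/(11.419794) = 5.341859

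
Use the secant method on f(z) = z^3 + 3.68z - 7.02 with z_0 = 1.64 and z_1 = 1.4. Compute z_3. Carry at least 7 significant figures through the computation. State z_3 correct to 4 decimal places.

1.3050

f(z_0) = 3.426144, f(z_1) = 0.876000
z_2 = 1.400000 - (0.876000)·(1.400000 - 1.640000)/(0.876000 - (3.426144)) = 1.317558; f(z_2) = 0.115837
z_3 = 1.317558 - (0.115837)·(1.317558 - 1.400000)/(0.115837 - (0.876000)) = 1.304995; f(z_3) = 0.004801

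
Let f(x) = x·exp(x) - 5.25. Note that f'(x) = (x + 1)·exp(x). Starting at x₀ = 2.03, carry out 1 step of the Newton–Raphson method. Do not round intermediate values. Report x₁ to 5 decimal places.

Newton update: x ← x − f(x)/f'(x).
x_0 = 2.030000: f = 10.206595, f' = 23.070682 → x_1 = 2.030000 - (10.206595)/(23.070682) = 1.587595

1.58759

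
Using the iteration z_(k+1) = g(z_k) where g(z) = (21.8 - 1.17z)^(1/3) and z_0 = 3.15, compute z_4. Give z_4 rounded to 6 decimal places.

z_1 = g(3.150000) = 2.626287
z_2 = g(2.626287) = 2.655571
z_3 = g(2.655571) = 2.653951
z_4 = g(2.653951) = 2.654040

2.654040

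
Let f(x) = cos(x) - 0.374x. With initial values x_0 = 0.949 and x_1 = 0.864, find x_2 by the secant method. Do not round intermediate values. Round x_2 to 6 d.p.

f(x_0) = 0.227570, f(x_1) = 0.326265
x_2 = 0.864000 - (0.326265)·(0.864000 - 0.949000)/(0.326265 - (0.227570)) = 1.144993; f(x_2) = -0.015175

1.144993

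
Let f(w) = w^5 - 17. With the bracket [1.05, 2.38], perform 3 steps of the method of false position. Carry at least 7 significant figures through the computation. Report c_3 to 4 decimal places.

f(1.050000) = -15.723718, f(2.380000) = 59.363317
step 1: c = 1.328511, f(c) = -12.861668 < 0 → new bracket [1.328511, 2.380000]
step 2: c = 1.515758, f(c) = -8.998916 < 0 → new bracket [1.515758, 2.380000]
step 3: c = 1.629523, f(c) = -5.510469 < 0 → new bracket [1.629523, 2.380000]

1.6295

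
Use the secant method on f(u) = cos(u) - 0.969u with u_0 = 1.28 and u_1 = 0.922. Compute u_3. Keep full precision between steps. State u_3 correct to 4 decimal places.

f(u_0) = -0.953605, f(u_1) = -0.289190
u_2 = 0.922000 - (-0.289190)·(0.922000 - 1.280000)/(-0.289190 - (-0.953605)) = 0.766178; f(u_2) = -0.021861
u_3 = 0.766178 - (-0.021861)·(0.766178 - 0.922000)/(-0.021861 - (-0.289190)) = 0.753436; f(u_3) = -0.000737

0.7534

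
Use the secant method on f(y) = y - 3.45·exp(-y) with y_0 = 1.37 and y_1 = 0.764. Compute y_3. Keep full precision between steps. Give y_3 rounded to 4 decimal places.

1.1250

f(y_0) = 0.493331, f(y_1) = -0.843008
y_2 = 0.764000 - (-0.843008)·(0.764000 - 1.370000)/(-0.843008 - (0.493331)) = 1.146285; f(y_2) = 0.049823
y_3 = 1.146285 - (0.049823)·(1.146285 - 0.764000)/(0.049823 - (-0.843008)) = 1.124953; f(y_3) = 0.004848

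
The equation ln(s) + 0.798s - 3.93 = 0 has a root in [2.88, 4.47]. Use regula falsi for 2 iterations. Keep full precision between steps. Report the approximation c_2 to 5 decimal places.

3.39407

f(2.880000) = -0.573970, f(4.470000) = 1.134448
step 1: c = 3.414185, f(c) = 0.022459 > 0 → new bracket [2.880000, 3.414185]
step 2: c = 3.394070, f(c) = 0.000498 > 0 → new bracket [2.880000, 3.394070]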